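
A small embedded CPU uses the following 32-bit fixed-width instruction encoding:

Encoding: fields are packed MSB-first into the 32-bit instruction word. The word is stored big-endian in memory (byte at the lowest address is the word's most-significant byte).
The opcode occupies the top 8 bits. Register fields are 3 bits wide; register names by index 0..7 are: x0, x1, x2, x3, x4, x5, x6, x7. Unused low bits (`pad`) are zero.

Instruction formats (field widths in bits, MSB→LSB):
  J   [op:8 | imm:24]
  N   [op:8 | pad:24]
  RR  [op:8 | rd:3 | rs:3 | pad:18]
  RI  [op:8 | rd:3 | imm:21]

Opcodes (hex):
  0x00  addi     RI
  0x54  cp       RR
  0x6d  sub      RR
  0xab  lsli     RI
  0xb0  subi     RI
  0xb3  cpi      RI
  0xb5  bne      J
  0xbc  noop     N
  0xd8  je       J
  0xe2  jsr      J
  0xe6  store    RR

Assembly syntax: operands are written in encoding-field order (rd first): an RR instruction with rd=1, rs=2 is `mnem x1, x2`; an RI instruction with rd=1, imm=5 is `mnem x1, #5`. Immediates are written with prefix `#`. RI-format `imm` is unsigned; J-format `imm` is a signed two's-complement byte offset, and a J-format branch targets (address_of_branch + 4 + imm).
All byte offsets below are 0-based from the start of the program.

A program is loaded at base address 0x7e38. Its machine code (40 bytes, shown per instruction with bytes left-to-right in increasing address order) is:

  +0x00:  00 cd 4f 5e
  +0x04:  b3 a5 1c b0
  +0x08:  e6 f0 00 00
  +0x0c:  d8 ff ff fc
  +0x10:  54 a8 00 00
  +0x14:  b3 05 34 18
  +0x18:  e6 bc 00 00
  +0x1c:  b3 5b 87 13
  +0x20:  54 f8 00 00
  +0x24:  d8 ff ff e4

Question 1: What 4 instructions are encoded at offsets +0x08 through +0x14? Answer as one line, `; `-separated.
off 0x08: read e6 f0 00 00 as big → 0xe6f00000
  opcode bits[31:24]=0xe6: store/RR
  [23:21] rd=7 = x7
  [20:18] rs=4 = x4
off 0x0c: read d8 ff ff fc as big → 0xd8fffffc
  opcode bits[31:24]=0xd8: je/J
  [23:0] imm=16777212 (s24→-4) = #-4
off 0x10: read 54 a8 00 00 as big → 0x54a80000
  opcode bits[31:24]=0x54: cp/RR
  [23:21] rd=5 = x5
  [20:18] rs=2 = x2
off 0x14: read b3 05 34 18 as big → 0xb3053418
  opcode bits[31:24]=0xb3: cpi/RI
  [23:21] rd=0 = x0
  [20:0] imm=341016 = #341016

store x7, x4; je #-4; cp x5, x2; cpi x0, #341016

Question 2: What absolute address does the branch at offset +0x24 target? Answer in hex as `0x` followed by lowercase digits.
0x7e44

@+24  big-endian(d8 ff ff e4) = 0xd8ffffe4
  op=0xd8ffffe4>>24=0xd8 ⇒ je (J)
  imm@[23:0]=0xffffe4 (s24→-28) ⇒ #-28
  target = base 0x7e38 + off 0x24 + 4 + imm -28 = 0x7e44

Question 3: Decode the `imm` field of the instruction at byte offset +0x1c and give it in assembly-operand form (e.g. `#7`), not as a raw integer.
off 0x1c: read b3 5b 87 13 as big → 0xb35b8713
  op=0xb35b8713>>24=0xb3 ⇒ cpi (RI)
  rd@[23:21]=0x2 ⇒ x2
  imm@[20:0]=0x1b8713 ⇒ #1804051

#1804051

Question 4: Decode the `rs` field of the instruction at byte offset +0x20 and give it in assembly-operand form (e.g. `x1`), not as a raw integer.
+0x20: 54 f8 00 00 ⇒ word 0x54f80000 (big)
  op=0x54f80000>>24=0x54 ⇒ cp (RR)
  [23:21] rd=7 = x7
  [20:18] rs=6 = x6

x6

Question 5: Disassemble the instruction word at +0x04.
cpi x5, #335024

off 0x04: read b3 a5 1c b0 as big → 0xb3a51cb0
  top 8b → 0xb3 → cpi [RI]
  rd@[23:21]=0x5 ⇒ x5
  imm@[20:0]=0x51cb0 ⇒ #335024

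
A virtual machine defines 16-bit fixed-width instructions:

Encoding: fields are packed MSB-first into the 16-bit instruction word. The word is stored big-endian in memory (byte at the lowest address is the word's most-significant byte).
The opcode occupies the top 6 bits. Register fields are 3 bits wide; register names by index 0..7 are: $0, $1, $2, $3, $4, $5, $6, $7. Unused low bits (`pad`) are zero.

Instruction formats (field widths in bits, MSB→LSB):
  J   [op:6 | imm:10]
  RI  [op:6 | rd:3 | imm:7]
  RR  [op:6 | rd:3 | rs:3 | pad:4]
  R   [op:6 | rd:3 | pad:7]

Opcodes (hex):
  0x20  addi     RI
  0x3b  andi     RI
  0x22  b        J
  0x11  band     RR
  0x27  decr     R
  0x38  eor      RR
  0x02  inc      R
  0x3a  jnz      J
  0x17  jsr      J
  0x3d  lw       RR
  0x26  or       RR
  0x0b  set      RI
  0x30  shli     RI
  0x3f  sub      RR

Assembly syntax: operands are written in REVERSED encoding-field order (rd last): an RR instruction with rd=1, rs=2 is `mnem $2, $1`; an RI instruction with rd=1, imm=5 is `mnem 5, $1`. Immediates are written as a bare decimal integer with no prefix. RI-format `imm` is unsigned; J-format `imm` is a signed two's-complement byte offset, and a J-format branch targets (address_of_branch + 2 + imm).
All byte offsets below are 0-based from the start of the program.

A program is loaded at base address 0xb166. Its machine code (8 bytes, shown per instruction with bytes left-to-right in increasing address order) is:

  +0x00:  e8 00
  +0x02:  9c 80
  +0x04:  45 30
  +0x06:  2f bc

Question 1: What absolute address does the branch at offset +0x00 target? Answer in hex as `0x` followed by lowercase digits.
0xb168

[00] e8 00 → 0xe800
  opcode bits[15:10]=0x3a: jnz/J
  [9:0] imm=0 = 0
  target = base 0xb166 + off 0x00 + 2 + imm 0 = 0xb168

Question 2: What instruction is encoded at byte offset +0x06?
[06] 2f bc → 0x2fbc
  opcode bits[15:10]=0xb: set/RI
  rd: (w>>7)&0x7=0x7 → $7
  imm: (w>>0)&0x7f=0x3c → 60

set 60, $7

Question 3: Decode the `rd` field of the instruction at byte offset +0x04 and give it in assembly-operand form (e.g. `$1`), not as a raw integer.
$2

[04] 45 30 → 0x4530
  top 6b → 0x11 → band [RR]
  rd: (w>>7)&0x7=0x2 → $2
  rs: (w>>4)&0x7=0x3 → $3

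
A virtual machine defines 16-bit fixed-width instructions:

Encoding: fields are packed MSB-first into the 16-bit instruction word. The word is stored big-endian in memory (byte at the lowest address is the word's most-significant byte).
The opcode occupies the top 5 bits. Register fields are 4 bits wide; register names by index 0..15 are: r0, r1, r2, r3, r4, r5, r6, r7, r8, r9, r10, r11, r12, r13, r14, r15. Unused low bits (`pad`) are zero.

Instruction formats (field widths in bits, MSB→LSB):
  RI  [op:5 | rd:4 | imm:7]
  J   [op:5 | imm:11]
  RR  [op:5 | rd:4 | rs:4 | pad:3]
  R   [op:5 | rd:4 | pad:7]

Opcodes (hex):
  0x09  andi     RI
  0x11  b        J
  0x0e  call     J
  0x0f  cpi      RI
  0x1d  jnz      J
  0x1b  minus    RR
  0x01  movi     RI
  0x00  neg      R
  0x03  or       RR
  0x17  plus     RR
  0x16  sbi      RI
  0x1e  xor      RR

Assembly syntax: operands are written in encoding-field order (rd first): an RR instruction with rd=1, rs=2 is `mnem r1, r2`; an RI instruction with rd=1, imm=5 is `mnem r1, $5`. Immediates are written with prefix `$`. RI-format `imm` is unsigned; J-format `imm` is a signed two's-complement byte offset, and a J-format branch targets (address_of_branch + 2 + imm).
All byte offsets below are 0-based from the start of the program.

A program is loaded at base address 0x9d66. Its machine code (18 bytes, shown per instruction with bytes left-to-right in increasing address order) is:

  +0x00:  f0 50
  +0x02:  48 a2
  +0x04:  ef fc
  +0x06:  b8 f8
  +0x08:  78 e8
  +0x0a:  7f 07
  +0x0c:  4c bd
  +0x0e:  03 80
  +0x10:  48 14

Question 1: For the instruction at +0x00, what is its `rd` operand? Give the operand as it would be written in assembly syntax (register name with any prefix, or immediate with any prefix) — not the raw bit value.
r0

+0x00: f0 50 ⇒ word 0xf050 (big)
  opcode bits[15:11]=0x1e: xor/RR
  rd: (w>>7)&0xf=0x0 → r0
  rs: (w>>3)&0xf=0xa → r10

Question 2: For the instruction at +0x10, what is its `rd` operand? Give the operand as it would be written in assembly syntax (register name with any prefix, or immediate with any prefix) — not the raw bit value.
r0

@+10  big-endian(48 14) = 0x4814
  opcode bits[15:11]=0x9: andi/RI
  rd@[10:7]=0x0 ⇒ r0
  imm@[6:0]=0x14 ⇒ $20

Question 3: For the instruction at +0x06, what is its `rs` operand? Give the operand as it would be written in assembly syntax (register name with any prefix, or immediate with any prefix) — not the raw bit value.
r15

off 0x06: read b8 f8 as big → 0xb8f8
  top 5b → 0x17 → plus [RR]
  rd: (w>>7)&0xf=0x1 → r1
  rs: (w>>3)&0xf=0xf → r15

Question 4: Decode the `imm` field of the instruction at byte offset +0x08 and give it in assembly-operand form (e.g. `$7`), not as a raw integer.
off 0x08: read 78 e8 as big → 0x78e8
  op=0x78e8>>11=0xf ⇒ cpi (RI)
  rd@[10:7]=0x1 ⇒ r1
  imm@[6:0]=0x68 ⇒ $104

$104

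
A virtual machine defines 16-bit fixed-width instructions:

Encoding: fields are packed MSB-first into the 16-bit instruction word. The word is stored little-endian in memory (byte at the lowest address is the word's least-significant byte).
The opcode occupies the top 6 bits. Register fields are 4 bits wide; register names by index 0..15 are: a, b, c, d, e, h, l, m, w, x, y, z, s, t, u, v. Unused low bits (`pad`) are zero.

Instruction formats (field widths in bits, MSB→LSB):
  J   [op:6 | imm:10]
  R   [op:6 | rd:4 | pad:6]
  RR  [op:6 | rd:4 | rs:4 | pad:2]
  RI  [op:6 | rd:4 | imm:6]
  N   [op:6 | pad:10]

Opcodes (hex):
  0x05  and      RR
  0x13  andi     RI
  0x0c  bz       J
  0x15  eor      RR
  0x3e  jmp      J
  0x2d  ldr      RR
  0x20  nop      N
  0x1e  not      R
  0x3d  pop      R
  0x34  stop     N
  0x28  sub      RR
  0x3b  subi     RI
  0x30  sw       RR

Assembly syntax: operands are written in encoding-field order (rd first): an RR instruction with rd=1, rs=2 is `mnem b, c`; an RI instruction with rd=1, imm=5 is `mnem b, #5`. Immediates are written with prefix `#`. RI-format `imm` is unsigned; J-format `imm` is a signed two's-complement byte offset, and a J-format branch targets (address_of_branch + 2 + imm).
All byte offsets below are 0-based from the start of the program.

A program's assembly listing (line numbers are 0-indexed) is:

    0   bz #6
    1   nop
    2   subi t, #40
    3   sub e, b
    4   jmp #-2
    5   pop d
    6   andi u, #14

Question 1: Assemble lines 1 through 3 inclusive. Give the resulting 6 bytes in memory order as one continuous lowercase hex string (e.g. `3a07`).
008068ef04a1

L1: nop op=0x20:6|pad=0:10 ⇒ 0x8000 ⇒ little 00 80
L2: subi op=0x3b:6|rd=13:4|imm=40:6 ⇒ 0xef68 ⇒ little 68 ef
L3: sub op=0x28:6|rd=4:4|rs=1:4|pad=0:2 ⇒ 0xa104 ⇒ little 04 a1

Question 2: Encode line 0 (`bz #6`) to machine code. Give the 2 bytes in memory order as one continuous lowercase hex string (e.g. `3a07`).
0630

L0: bz op=0xc:6|imm=6:10 ⇒ 0x3006 ⇒ little 06 30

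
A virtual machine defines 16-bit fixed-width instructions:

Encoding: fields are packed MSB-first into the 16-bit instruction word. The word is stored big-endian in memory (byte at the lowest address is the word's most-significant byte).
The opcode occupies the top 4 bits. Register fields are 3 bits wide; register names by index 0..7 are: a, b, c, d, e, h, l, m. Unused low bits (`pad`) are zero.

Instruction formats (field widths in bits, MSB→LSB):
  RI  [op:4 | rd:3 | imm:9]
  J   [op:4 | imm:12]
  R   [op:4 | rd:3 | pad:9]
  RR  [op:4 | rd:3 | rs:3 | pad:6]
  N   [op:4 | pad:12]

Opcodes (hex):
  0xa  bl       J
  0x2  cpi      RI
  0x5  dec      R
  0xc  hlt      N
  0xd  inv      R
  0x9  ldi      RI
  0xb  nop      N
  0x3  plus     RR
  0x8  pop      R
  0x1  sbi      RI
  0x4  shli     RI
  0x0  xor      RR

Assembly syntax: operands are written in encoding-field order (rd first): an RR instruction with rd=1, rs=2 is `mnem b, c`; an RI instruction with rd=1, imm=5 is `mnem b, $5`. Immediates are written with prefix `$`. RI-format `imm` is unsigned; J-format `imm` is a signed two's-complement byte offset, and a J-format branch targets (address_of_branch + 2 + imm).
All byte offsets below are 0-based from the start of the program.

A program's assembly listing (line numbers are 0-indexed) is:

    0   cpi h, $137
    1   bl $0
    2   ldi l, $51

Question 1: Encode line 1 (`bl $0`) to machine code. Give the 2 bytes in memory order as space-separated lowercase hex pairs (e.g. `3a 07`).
a0 00

L1: bl op=0xa:4|imm=0:12 ⇒ 0xa000 ⇒ big a0 00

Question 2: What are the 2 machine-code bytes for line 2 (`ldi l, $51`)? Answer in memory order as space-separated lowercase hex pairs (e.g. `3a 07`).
9c 33

line 2 (ldi): pack op=0x9:4|rd=6:3|imm=51:9 = 0x9c33; big→ 9c 33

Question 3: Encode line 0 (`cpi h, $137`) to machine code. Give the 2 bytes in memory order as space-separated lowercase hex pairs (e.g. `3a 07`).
line 0 (cpi): pack op=0x2:4|rd=5:3|imm=137:9 = 0x2a89; big→ 2a 89

2a 89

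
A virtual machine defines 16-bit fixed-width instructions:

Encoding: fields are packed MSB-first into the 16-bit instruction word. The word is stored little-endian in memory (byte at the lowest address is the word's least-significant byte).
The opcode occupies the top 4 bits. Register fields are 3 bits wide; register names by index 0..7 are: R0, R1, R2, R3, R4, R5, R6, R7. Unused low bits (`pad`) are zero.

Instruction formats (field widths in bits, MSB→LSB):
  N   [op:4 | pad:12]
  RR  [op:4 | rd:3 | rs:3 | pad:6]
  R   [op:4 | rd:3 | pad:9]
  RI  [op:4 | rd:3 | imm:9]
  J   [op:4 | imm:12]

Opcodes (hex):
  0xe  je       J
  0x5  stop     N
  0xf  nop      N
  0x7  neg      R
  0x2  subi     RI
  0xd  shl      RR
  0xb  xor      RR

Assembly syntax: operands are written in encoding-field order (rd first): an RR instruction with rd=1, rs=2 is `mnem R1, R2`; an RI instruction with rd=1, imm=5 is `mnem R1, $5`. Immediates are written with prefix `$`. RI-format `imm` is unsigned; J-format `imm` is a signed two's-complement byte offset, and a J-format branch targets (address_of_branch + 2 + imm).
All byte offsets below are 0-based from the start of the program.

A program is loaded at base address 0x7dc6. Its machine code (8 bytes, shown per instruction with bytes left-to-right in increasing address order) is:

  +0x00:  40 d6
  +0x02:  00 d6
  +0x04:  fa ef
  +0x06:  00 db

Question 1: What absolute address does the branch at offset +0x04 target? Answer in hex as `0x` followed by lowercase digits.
+0x04: fa ef ⇒ word 0xeffa (little)
  opcode bits[15:12]=0xe: je/J
  imm@[11:0]=0xffa (s12→-6) ⇒ $-6
  target = base 0x7dc6 + off 0x04 + 2 + imm -6 = 0x7dc6

0x7dc6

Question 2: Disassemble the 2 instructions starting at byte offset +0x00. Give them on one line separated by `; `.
shl R3, R1; shl R3, R0

off 0x00: read 40 d6 as little → 0xd640
  op=0xd640>>12=0xd ⇒ shl (RR)
  [11:9] rd=3 = R3
  [8:6] rs=1 = R1
off 0x02: read 00 d6 as little → 0xd600
  op=0xd600>>12=0xd ⇒ shl (RR)
  [11:9] rd=3 = R3
  [8:6] rs=0 = R0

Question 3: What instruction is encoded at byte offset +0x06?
shl R5, R4

+0x06: 00 db ⇒ word 0xdb00 (little)
  top 4b → 0xd → shl [RR]
  rd@[11:9]=0x5 ⇒ R5
  rs@[8:6]=0x4 ⇒ R4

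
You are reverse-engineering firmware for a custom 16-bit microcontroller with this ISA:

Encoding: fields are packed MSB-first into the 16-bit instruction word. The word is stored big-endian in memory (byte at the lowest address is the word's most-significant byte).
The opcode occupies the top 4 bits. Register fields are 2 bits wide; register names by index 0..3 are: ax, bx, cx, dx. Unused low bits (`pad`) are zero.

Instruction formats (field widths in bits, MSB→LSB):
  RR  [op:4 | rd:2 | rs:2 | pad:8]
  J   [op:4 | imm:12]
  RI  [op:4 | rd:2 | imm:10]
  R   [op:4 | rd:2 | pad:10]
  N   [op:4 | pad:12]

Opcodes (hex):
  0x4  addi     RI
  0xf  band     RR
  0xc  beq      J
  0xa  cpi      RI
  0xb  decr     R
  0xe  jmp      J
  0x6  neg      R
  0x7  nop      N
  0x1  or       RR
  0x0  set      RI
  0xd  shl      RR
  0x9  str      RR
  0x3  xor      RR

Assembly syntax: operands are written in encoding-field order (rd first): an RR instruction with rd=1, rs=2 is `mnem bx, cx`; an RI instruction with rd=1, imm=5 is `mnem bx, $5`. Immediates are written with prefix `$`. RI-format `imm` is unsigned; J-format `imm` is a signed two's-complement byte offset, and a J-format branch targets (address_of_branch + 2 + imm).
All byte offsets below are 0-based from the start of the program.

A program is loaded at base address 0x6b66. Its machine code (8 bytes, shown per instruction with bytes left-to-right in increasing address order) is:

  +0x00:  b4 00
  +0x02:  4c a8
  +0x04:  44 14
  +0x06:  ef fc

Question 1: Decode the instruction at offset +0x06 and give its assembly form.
@+06  big-endian(ef fc) = 0xeffc
  opcode bits[15:12]=0xe: jmp/J
  imm@[11:0]=0xffc (s12→-4) ⇒ $-4

jmp $-4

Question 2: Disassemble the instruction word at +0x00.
decr bx

+0x00: b4 00 ⇒ word 0xb400 (big)
  opcode bits[15:12]=0xb: decr/R
  rd@[11:10]=0x1 ⇒ bx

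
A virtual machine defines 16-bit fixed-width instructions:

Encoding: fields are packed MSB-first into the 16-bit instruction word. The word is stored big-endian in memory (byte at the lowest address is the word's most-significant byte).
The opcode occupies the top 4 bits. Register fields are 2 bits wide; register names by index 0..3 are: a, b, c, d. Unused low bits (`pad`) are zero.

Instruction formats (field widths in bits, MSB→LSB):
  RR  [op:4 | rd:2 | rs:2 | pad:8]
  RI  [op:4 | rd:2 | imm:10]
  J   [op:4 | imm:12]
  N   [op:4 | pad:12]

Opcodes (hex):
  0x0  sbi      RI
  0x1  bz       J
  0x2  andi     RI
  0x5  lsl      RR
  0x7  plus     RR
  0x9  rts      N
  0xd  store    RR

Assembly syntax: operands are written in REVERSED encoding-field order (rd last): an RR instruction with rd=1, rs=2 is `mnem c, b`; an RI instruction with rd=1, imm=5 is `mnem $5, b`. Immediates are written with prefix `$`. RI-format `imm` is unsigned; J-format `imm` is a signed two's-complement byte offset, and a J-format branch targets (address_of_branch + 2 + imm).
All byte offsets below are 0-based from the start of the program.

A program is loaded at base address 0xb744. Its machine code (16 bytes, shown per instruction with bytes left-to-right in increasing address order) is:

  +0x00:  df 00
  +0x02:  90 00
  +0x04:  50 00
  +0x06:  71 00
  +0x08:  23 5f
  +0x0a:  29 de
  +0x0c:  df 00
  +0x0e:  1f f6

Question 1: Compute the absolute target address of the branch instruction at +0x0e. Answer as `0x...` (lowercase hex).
+0x0e: 1f f6 ⇒ word 0x1ff6 (big)
  op=0x1ff6>>12=0x1 ⇒ bz (J)
  imm: (w>>0)&0xfff=0xff6 (s12→-10) → $-10
  target = base 0xb744 + off 0x0e + 2 + imm -10 = 0xb74a

0xb74a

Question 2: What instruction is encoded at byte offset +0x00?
store d, d

+0x00: df 00 ⇒ word 0xdf00 (big)
  opcode bits[15:12]=0xd: store/RR
  rd@[11:10]=0x3 ⇒ d
  rs@[9:8]=0x3 ⇒ d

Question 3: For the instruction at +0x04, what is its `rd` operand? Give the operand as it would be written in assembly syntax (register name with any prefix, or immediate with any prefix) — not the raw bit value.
a

@+04  big-endian(50 00) = 0x5000
  top 4b → 0x5 → lsl [RR]
  rd@[11:10]=0x0 ⇒ a
  rs@[9:8]=0x0 ⇒ a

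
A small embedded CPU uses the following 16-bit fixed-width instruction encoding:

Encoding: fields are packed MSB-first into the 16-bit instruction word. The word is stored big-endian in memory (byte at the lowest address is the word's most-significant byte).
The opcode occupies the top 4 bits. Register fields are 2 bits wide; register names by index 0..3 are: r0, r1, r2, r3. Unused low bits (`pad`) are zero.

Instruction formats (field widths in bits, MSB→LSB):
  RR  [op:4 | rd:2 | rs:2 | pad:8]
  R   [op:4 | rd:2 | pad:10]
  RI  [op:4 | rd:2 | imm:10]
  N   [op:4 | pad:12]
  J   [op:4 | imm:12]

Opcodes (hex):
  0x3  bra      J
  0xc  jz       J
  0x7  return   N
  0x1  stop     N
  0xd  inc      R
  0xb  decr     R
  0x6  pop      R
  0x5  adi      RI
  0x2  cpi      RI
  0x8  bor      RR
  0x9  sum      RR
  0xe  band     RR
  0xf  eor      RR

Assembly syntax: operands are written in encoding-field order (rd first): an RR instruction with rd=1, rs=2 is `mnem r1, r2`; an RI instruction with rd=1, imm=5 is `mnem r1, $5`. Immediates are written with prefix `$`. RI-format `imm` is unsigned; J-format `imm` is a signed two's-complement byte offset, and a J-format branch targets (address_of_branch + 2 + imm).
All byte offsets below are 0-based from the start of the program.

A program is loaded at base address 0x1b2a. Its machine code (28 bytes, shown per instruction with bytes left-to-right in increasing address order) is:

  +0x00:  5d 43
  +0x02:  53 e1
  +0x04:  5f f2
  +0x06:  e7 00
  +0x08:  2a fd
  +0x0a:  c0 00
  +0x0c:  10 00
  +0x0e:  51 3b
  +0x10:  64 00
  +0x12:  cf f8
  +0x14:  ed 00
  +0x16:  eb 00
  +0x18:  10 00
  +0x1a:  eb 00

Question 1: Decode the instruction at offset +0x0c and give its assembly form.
stop

+0x0c: 10 00 ⇒ word 0x1000 (big)
  top 4b → 0x1 → stop [N]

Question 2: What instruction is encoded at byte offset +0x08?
cpi r2, $765

@+08  big-endian(2a fd) = 0x2afd
  top 4b → 0x2 → cpi [RI]
  rd@[11:10]=0x2 ⇒ r2
  imm@[9:0]=0x2fd ⇒ $765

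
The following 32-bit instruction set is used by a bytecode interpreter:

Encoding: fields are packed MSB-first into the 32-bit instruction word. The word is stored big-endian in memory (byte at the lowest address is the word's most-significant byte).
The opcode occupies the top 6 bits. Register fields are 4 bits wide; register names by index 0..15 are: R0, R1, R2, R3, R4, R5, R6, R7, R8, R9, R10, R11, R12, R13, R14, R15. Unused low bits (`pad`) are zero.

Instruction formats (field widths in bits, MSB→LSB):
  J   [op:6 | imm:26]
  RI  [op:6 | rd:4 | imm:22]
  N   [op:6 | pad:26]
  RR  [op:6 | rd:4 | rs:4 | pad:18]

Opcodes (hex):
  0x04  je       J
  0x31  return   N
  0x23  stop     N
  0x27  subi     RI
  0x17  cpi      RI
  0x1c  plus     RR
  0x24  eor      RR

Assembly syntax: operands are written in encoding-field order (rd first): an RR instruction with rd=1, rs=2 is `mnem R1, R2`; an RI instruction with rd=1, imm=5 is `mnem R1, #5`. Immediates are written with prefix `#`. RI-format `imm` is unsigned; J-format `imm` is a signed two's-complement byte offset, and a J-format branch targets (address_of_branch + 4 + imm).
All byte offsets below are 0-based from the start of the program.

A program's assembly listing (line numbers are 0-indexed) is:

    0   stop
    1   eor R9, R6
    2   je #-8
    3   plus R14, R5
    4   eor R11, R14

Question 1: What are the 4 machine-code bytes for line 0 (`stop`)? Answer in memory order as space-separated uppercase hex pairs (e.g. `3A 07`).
8C 00 00 00

line 0 (stop): pack op=0x23:6|pad=0:26 = 0x8c000000; big→ 8c 00 00 00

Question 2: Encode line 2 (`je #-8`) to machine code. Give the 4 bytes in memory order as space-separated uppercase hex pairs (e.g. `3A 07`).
L2: je op=0x4:6|imm=-8:26 ⇒ 0x13fffff8 ⇒ big 13 ff ff f8

13 FF FF F8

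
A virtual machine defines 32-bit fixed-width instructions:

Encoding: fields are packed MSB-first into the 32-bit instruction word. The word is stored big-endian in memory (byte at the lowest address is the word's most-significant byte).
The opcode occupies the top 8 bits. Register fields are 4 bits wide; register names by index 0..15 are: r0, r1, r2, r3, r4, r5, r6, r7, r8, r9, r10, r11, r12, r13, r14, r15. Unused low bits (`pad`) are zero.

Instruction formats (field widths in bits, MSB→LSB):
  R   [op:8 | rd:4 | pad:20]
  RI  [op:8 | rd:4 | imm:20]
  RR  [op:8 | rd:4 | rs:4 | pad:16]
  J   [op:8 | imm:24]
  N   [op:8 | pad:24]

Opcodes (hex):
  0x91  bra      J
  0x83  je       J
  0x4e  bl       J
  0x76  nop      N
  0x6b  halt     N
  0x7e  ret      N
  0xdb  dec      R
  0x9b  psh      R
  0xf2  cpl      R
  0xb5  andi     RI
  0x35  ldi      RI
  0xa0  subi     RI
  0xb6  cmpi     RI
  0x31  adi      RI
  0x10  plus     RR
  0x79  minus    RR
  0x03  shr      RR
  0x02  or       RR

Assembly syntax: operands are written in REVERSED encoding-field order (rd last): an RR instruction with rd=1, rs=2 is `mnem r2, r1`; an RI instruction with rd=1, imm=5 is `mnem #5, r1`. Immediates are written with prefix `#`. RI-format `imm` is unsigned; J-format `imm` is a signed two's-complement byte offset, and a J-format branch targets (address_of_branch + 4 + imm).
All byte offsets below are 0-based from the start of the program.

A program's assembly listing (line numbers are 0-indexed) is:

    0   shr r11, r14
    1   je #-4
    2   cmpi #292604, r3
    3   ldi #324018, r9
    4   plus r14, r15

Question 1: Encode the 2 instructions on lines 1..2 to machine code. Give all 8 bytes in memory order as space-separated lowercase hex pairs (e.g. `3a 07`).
1. je fields op=0x83:8|imm=-4:24 → word 83fffffch → 83 ff ff fc
2. cmpi fields op=0xb6:8|rd=3:4|imm=292604:20 → word b63476fch → b6 34 76 fc

83 ff ff fc b6 34 76 fc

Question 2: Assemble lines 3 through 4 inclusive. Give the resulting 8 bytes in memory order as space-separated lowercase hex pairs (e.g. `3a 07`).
35 94 f1 b2 10 fe 00 00

L3: ldi op=0x35:8|rd=9:4|imm=324018:20 ⇒ 0x3594f1b2 ⇒ big 35 94 f1 b2
L4: plus op=0x10:8|rd=15:4|rs=14:4|pad=0:16 ⇒ 0x10fe0000 ⇒ big 10 fe 00 00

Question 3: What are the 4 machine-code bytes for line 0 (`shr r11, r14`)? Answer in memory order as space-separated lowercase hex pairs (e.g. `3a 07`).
03 eb 00 00

line 0 (shr): pack op=0x3:8|rd=14:4|rs=11:4|pad=0:16 = 0x03eb0000; big→ 03 eb 00 00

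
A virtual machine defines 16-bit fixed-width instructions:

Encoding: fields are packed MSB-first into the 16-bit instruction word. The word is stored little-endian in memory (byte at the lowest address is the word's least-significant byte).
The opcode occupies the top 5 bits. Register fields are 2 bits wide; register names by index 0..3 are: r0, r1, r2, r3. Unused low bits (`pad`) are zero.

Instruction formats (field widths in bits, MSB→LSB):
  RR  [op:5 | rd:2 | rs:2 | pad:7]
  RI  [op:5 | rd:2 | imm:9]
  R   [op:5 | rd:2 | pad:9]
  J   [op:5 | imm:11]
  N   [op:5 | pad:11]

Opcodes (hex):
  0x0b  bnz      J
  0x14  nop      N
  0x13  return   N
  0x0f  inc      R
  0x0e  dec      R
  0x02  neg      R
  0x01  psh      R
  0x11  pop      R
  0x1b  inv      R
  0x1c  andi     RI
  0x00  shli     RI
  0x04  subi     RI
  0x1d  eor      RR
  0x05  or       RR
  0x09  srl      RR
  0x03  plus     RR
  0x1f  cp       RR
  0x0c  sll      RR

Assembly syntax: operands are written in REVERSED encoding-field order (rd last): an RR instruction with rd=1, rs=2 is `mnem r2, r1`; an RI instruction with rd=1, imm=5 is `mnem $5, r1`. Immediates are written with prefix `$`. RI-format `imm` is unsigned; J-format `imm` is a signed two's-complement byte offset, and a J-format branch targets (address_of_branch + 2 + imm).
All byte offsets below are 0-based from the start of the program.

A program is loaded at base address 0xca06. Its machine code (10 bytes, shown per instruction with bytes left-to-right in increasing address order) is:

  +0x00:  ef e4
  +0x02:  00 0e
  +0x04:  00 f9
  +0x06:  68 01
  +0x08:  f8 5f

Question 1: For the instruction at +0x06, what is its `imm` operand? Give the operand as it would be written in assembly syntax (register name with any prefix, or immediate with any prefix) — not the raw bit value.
[06] 68 01 → 0x0168
  opcode bits[15:11]=0x0: shli/RI
  [10:9] rd=0 = r0
  [8:0] imm=360 = $360

$360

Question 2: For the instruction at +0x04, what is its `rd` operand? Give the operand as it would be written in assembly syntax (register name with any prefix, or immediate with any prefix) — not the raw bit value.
r0

@+04  little-endian(00 f9) = 0xf900
  top 5b → 0x1f → cp [RR]
  rd@[10:9]=0x0 ⇒ r0
  rs@[8:7]=0x2 ⇒ r2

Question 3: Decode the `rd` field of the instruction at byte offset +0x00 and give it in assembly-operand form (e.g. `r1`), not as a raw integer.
r2

+0x00: ef e4 ⇒ word 0xe4ef (little)
  opcode bits[15:11]=0x1c: andi/RI
  rd: (w>>9)&0x3=0x2 → r2
  imm: (w>>0)&0x1ff=0xef → $239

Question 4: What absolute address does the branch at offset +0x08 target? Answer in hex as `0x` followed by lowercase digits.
0xca08

[08] f8 5f → 0x5ff8
  top 5b → 0xb → bnz [J]
  [10:0] imm=2040 (s11→-8) = $-8
  target = base 0xca06 + off 0x08 + 2 + imm -8 = 0xca08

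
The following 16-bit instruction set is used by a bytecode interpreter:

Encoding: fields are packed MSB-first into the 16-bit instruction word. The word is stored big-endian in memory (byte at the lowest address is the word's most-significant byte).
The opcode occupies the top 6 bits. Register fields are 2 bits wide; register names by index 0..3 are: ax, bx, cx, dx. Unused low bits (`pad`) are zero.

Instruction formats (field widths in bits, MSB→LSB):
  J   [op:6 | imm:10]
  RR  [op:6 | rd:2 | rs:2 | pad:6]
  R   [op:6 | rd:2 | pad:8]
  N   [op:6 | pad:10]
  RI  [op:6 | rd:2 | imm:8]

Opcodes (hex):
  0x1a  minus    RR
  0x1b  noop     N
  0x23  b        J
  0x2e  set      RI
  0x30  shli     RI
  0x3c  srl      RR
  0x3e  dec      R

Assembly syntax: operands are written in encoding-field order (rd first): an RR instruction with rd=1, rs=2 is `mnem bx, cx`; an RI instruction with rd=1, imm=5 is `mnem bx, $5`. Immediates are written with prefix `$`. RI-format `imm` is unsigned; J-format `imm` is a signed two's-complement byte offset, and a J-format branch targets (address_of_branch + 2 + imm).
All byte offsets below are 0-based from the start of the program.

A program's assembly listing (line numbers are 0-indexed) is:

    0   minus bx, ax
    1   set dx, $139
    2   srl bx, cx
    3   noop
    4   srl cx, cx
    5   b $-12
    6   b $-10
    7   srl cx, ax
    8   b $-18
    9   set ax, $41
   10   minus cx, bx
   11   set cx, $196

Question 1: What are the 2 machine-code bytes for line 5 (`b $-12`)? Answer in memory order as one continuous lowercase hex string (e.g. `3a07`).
8ff4

5. b fields op=0x23:6|imm=-12:10 → word 8ff4h → 8f f4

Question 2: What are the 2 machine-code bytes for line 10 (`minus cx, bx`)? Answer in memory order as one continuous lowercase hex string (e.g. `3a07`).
6a40

line 10 (minus): pack op=0x1a:6|rd=2:2|rs=1:2|pad=0:6 = 0x6a40; big→ 6a 40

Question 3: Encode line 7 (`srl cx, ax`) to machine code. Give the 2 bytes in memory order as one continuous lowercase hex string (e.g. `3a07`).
f200

L7: srl op=0x3c:6|rd=2:2|rs=0:2|pad=0:6 ⇒ 0xf200 ⇒ big f2 00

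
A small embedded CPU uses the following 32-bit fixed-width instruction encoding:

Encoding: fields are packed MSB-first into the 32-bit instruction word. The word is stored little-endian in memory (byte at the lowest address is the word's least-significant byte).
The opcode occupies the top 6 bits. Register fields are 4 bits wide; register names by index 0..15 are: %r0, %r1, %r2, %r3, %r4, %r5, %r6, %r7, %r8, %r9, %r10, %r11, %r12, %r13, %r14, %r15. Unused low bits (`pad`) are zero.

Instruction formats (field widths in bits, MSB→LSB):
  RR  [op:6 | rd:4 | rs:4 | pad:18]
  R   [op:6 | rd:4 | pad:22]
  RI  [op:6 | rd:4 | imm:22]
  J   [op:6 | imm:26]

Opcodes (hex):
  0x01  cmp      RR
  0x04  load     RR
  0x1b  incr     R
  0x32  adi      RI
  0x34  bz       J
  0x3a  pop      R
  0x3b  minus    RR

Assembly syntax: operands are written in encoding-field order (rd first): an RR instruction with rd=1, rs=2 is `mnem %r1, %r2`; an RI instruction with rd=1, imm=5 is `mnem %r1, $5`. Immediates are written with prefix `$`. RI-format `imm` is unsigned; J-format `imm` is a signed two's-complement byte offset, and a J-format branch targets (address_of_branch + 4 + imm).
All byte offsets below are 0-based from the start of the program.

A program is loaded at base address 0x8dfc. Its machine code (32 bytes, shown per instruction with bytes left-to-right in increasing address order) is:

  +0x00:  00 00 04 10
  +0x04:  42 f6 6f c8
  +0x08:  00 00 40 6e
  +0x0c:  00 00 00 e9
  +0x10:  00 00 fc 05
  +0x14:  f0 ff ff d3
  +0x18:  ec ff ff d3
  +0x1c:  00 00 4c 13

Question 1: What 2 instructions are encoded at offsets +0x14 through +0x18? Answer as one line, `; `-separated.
[14] f0 ff ff d3 → 0xd3fffff0
  top 6b → 0x34 → bz [J]
  [25:0] imm=67108848 (s26→-16) = $-16
[18] ec ff ff d3 → 0xd3ffffec
  top 6b → 0x34 → bz [J]
  [25:0] imm=67108844 (s26→-20) = $-20

bz $-16; bz $-20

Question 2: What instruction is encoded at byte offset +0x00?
load %r0, %r1

off 0x00: read 00 00 04 10 as little → 0x10040000
  op=0x10040000>>26=0x4 ⇒ load (RR)
  [25:22] rd=0 = %r0
  [21:18] rs=1 = %r1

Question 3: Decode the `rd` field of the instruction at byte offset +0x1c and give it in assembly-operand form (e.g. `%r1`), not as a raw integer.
+0x1c: 00 00 4c 13 ⇒ word 0x134c0000 (little)
  op=0x134c0000>>26=0x4 ⇒ load (RR)
  rd@[25:22]=0xd ⇒ %r13
  rs@[21:18]=0x3 ⇒ %r3

%r13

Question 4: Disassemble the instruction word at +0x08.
[08] 00 00 40 6e → 0x6e400000
  opcode bits[31:26]=0x1b: incr/R
  rd@[25:22]=0x9 ⇒ %r9

incr %r9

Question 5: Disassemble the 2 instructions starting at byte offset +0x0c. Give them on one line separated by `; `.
pop %r4; cmp %r7, %r15

@+0c  little-endian(00 00 00 e9) = 0xe9000000
  top 6b → 0x3a → pop [R]
  rd: (w>>22)&0xf=0x4 → %r4
@+10  little-endian(00 00 fc 05) = 0x05fc0000
  top 6b → 0x1 → cmp [RR]
  rd: (w>>22)&0xf=0x7 → %r7
  rs: (w>>18)&0xf=0xf → %r15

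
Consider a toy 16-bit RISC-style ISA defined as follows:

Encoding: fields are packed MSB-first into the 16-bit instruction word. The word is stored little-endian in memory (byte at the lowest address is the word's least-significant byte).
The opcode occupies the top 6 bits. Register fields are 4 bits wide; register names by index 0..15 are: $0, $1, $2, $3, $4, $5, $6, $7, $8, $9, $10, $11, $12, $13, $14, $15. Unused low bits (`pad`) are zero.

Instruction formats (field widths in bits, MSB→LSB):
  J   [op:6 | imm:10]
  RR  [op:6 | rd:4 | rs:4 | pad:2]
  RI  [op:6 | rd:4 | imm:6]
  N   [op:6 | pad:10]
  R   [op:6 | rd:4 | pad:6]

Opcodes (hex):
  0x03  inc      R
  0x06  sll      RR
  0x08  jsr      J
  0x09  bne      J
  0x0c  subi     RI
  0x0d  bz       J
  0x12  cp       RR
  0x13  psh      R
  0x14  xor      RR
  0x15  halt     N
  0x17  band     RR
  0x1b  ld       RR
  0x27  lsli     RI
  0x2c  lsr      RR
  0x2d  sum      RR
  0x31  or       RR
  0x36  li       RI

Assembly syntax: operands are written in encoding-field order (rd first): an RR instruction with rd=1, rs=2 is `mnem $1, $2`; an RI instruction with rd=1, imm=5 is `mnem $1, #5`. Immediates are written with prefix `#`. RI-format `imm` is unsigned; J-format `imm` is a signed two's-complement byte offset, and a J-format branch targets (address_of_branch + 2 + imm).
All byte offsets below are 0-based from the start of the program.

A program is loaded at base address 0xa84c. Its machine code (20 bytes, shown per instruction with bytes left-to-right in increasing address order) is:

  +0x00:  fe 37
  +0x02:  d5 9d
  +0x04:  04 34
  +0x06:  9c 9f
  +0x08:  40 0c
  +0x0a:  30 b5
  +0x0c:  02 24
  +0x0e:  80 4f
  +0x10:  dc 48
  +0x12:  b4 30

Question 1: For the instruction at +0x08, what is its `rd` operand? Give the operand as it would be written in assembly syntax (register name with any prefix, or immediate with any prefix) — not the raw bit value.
off 0x08: read 40 0c as little → 0x0c40
  op=0x0c40>>10=0x3 ⇒ inc (R)
  [9:6] rd=1 = $1

$1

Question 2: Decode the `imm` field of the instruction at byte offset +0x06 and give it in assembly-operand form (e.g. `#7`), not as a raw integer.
#28

off 0x06: read 9c 9f as little → 0x9f9c
  top 6b → 0x27 → lsli [RI]
  rd: (w>>6)&0xf=0xe → $14
  imm: (w>>0)&0x3f=0x1c → #28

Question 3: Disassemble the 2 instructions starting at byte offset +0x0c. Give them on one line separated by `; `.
[0c] 02 24 → 0x2402
  opcode bits[15:10]=0x9: bne/J
  imm@[9:0]=0x2 ⇒ #2
[0e] 80 4f → 0x4f80
  opcode bits[15:10]=0x13: psh/R
  rd@[9:6]=0xe ⇒ $14

bne #2; psh $14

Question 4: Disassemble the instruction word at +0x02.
+0x02: d5 9d ⇒ word 0x9dd5 (little)
  top 6b → 0x27 → lsli [RI]
  rd: (w>>6)&0xf=0x7 → $7
  imm: (w>>0)&0x3f=0x15 → #21

lsli $7, #21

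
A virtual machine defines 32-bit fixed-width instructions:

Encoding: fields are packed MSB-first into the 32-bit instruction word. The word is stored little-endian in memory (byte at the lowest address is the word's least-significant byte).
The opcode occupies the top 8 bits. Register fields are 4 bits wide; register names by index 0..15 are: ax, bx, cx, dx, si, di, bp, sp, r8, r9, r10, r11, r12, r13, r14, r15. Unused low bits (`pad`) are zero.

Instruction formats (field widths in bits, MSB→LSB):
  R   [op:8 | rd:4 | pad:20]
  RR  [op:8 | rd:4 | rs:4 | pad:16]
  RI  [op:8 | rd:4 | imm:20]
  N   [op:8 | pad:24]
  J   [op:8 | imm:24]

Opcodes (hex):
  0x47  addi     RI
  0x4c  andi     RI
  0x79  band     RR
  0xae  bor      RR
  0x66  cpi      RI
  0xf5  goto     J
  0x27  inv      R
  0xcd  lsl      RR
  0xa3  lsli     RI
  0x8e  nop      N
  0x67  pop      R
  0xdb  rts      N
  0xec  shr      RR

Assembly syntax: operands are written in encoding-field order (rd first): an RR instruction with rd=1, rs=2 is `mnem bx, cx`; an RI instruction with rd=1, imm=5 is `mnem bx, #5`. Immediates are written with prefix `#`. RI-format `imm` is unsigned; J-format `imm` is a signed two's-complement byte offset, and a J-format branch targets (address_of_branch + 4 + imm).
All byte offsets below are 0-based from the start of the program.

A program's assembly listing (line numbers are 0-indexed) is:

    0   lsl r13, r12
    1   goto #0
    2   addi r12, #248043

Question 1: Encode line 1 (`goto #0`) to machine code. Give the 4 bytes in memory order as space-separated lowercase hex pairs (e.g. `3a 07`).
1. goto fields op=0xf5:8|imm=0:24 → word f5000000h → 00 00 00 f5

00 00 00 f5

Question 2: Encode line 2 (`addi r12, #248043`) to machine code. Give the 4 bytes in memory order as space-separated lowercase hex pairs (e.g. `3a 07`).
eb c8 c3 47

2. addi fields op=0x47:8|rd=12:4|imm=248043:20 → word 47c3c8ebh → eb c8 c3 47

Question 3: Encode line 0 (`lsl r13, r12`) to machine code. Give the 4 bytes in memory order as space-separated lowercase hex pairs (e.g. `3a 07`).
00 00 dc cd

0. lsl fields op=0xcd:8|rd=13:4|rs=12:4|pad=0:16 → word cddc0000h → 00 00 dc cd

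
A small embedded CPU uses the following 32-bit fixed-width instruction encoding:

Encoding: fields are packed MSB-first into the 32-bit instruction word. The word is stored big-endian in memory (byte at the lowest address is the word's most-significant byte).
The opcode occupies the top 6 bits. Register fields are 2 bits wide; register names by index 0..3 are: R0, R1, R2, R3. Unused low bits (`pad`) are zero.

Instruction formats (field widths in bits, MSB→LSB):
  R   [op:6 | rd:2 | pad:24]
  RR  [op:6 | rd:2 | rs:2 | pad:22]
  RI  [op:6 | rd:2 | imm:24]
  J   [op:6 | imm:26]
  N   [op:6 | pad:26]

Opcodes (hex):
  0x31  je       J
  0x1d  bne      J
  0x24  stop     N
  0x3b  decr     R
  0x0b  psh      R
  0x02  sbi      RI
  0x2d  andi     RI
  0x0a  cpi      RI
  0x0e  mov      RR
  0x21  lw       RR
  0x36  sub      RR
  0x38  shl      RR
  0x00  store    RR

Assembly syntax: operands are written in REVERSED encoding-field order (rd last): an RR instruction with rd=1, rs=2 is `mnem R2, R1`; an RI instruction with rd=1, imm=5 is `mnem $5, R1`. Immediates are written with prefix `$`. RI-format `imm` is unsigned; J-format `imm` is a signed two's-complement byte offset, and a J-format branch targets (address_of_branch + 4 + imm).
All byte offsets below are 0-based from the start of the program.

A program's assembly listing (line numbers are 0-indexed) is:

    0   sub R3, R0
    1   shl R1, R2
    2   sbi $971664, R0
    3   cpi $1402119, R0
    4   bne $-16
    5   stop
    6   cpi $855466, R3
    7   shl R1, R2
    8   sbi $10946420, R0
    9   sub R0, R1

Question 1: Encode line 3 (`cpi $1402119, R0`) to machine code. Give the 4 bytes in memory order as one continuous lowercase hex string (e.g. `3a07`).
3. cpi fields op=0xa:6|rd=0:2|imm=1402119:24 → word 28156507h → 28 15 65 07

28156507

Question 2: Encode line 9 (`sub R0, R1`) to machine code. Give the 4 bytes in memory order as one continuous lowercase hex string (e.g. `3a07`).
9. sub fields op=0x36:6|rd=1:2|rs=0:2|pad=0:22 → word d9000000h → d9 00 00 00

d9000000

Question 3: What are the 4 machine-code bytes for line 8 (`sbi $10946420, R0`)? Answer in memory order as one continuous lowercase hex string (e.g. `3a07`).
line 8 (sbi): pack op=0x2:6|rd=0:2|imm=10946420:24 = 0x08a70774; big→ 08 a7 07 74

08a70774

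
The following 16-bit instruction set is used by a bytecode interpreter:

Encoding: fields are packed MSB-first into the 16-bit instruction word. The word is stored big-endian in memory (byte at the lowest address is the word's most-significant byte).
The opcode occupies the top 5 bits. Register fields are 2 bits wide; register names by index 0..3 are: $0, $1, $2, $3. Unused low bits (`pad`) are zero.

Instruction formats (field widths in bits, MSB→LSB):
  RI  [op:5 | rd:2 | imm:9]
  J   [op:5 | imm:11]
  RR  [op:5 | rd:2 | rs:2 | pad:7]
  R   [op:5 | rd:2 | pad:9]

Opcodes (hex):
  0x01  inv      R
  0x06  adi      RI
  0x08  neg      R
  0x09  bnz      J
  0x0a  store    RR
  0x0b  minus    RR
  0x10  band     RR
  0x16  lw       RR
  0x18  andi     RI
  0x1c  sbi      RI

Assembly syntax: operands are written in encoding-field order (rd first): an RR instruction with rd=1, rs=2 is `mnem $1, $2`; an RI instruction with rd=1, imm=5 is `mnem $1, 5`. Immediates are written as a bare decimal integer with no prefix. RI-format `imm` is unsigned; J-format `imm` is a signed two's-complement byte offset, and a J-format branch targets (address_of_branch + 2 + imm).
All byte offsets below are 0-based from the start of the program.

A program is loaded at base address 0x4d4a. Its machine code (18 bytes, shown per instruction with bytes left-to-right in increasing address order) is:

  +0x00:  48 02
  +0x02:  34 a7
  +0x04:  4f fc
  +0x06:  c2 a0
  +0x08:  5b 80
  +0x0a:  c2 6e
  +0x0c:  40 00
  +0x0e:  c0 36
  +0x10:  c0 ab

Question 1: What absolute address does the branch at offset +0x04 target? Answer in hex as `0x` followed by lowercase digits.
0x4d4c

[04] 4f fc → 0x4ffc
  top 5b → 0x9 → bnz [J]
  imm@[10:0]=0x7fc (s11→-4) ⇒ -4
  target = base 0x4d4a + off 0x04 + 2 + imm -4 = 0x4d4c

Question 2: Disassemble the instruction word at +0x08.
+0x08: 5b 80 ⇒ word 0x5b80 (big)
  op=0x5b80>>11=0xb ⇒ minus (RR)
  [10:9] rd=1 = $1
  [8:7] rs=3 = $3

minus $1, $3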